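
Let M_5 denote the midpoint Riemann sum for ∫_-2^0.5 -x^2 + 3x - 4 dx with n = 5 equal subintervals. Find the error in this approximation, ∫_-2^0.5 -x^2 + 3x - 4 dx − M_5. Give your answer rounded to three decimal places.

-0.052

Exact integral: ∫_-2^0.5 f(x) dx ≈ -18.33333.
M_5 = -18.28125.
Error ≈ -18.33333 − (-18.28125) ≈ -0.052.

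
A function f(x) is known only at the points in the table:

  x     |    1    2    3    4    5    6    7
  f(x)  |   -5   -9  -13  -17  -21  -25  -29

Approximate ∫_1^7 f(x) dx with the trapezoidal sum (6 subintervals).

-102

Δx = 1.
T_6 = (1/2)·[(-5) + 2·(-9) + 2·(-13) + 2·(-17) + 2·(-21) + 2·(-25) + (-29)] = -102.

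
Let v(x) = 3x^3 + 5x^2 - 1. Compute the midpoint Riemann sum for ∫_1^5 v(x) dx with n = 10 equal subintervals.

668.96

Δx = (5 − 1)/10 = 0.4.
Midpoints: 1.2, 1.6, 2, 2.4, 2.8, 3.2, 3.6, 4, 4.4, 4.8.
v(1.2) = 11.384, v(1.6) = 24.088, v(2) = 43, v(2.4) = 69.272, v(2.8) = 104.056, v(3.2) = 148.504, v(3.6) = 203.768, v(4) = 271, v(4.4) = 351.352, v(4.8) = 445.976.
Sum = Δx · [v(1.2) + v(1.6) + v(2) + ...].
Sum = 668.96.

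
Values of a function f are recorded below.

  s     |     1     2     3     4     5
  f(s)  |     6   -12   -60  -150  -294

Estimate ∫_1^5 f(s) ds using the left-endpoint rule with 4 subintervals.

Δs = 1.
Sum = 1·[6 + (-12) + (-60) + (-150)] = -216.

-216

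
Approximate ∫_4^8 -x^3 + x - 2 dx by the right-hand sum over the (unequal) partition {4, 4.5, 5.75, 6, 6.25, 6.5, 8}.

Subinterval widths: 0.5, 1.25, 0.25, 0.25, 0.25, 1.5.
Right endpoints: 4.5, 5.75, 6, 6.25, 6.5, 8.
f(4.5) = -88.625, f(5.75) = -186.359375, f(6) = -212, f(6.25) = -239.890625, f(6.5) = -270.125, f(8) = -506.
Sum = Σ Δx_i · f(x_i).
Sum = -1216.765625.

-1216.765625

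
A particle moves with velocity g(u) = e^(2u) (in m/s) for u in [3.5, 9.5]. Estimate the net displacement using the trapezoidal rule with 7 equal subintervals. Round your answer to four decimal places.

Δu = (9.5 − 3.5)/7 = 6/7.
g(3.5) ≈ 1096.6332, g(61/14) ≈ 6089.2836, g(73/14) ≈ 33812.0129, g(85/14) ≈ 187748.2301, g(97/14) ≈ 1042511.0761, g(109/14) ≈ 5788759.4626, g(121/14) ≈ 32143290.2579, g(9.5) ≈ 178482300.9632.
T_7 = (Δu/2)·[g(u_0) + 2g(u_1) + ... + 2g(u_{6}) + g(u_7)].
Sum ≈ 110094779.2469.

110094779.2469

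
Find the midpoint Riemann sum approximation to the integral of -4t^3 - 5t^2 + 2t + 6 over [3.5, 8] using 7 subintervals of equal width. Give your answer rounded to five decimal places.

Δt = (8 − 3.5)/7 = 9/14.
Midpoints: 107/28, 125/28, 143/28, 5.75, 179/28, 197/28, 215/28.
f(107/28) = -775443/2744, f(125/28) = -302259/686, f(143/28) = -1775469/2744, f(5.75) = -908.25, f(179/28) = -3376839/2744, f(197/28) = -555846/343, f(215/28) = -5719521/2744.
Sum = Δt · [f(107/28) + f(125/28) + f(143/28) + ...].
Sum ≈ -4637.59439.

-4637.59439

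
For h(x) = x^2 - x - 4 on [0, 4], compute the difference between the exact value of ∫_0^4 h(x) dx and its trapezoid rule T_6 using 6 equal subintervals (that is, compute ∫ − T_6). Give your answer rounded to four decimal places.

-0.2963

Exact integral: ∫_0^4 h(x) dx ≈ -2.666667.
T_6 ≈ -2.370370.
Error ≈ -2.666667 − (-2.370370) ≈ -0.2963.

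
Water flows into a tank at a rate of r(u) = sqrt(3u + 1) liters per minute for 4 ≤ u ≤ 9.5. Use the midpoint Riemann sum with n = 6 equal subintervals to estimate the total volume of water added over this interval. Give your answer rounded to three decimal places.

25.195

Δu = (9.5 − 4)/6 = 11/12.
Midpoints: 107/24, 5.375, 151/24, 173/24, 8.125, 217/24.
r(107/24) ≈ 3.791, r(5.375) ≈ 4.138, r(151/24) ≈ 4.458, r(173/24) ≈ 4.757, r(8.125) ≈ 5.037, r(217/24) ≈ 5.303.
Sum = Δu · [r(107/24) + r(5.375) + r(151/24) + ...].
Sum ≈ 25.195.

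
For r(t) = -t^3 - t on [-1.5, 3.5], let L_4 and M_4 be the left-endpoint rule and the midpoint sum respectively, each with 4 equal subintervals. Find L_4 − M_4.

26.171875

L_4 = -13.125.
M_4 = -39.296875.
L_4 − M_4 = 26.171875.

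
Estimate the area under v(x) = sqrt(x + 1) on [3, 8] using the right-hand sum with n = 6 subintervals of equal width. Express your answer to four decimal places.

Δx = (8 − 3)/6 = 5/6.
Right endpoints: 23/6, 14/3, 5.5, 19/3, 43/6, 8.
v(23/6) ≈ 2.1985, v(14/3) ≈ 2.3805, v(5.5) ≈ 2.5495, v(19/3) ≈ 2.7080, v(43/6) ≈ 2.8577, v(8) ≈ 3.0000.
Sum = Δx · [v(23/6) + v(14/3) + v(5.5) + ...].
Sum ≈ 13.0785.

13.0785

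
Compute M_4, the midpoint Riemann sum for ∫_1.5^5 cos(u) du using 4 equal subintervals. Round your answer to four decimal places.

Δu = (5 − 1.5)/4 = 0.875.
Midpoints: 1.9375, 2.8125, 3.6875, 4.5625.
f(1.9375) ≈ -0.3585, f(2.8125) ≈ -0.9463, f(3.6875) ≈ -0.8547, f(4.5625) ≈ -0.1493.
Sum = Δu · [f(1.9375) + f(2.8125) + f(3.6875) + f(4.5625)].
Sum ≈ -2.0203.

-2.0203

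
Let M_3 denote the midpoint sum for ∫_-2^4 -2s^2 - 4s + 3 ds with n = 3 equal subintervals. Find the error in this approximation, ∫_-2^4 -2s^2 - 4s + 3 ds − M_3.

-4

Exact integral: ∫_-2^4 f(s) ds = -54.
M_3 = -50.
Error = -54 − (-50) = -4.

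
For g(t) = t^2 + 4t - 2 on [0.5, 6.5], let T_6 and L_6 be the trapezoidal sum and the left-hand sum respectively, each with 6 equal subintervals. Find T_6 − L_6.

T_6 = 164.5.
L_6 = 131.5.
T_6 − L_6 = 33.

33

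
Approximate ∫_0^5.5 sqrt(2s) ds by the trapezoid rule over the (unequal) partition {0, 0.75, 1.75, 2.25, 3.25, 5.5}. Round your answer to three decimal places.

Subinterval widths: 0.75, 1, 0.5, 1, 2.25.
f(0) ≈ 0.000, f(0.75) ≈ 1.225, f(1.75) ≈ 1.871, f(2.25) ≈ 2.121, f(3.25) ≈ 2.550, f(5.5) ≈ 3.317.
On each subinterval the trapezoid contributes (Δs_i/2)·[f(s_{i-1}) + f(s_i)].
Sum ≈ 11.940.

11.940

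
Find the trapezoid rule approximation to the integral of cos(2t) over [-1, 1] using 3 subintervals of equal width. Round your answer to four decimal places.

0.7704

Δt = (1 − (-1))/3 = 2/3.
f(-1) ≈ -0.4161, f(-1/3) ≈ 0.7859, f(1/3) ≈ 0.7859, f(1) ≈ -0.4161.
T_3 = (Δt/2)·[f(t_0) + 2f(t_1) + 2f(t_2) + f(t_3)].
Sum ≈ 0.7704.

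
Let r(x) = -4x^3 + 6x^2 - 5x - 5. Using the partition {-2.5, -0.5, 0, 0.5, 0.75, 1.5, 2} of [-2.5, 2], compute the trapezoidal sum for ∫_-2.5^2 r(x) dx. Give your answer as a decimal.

Subinterval widths: 2, 0.5, 0.5, 0.25, 0.75, 0.5.
r(-2.5) = 107.5, r(-0.5) = -0.5, r(0) = -5, r(0.5) = -6.5, r(0.75) = -7.0625, r(1.5) = -12.5, r(2) = -23.
On each subinterval the trapezoid contributes (Δx_i/2)·[r(x_{i-1}) + r(x_i)].
Sum = 84.84375.

84.84375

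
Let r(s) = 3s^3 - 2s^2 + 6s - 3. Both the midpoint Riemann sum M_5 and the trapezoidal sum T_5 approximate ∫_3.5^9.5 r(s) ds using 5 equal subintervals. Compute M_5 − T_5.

-122.04

M_5 = 5628.57.
T_5 = 5750.61.
M_5 − T_5 = -122.04.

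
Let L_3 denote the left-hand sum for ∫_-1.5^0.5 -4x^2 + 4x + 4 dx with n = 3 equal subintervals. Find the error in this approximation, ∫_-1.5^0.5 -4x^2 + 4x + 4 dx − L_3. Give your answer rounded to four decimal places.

5.9259

Exact integral: ∫_-1.5^0.5 f(x) dx ≈ -0.666667.
L_3 ≈ -6.592593.
Error ≈ -0.666667 − (-6.592593) ≈ 5.9259.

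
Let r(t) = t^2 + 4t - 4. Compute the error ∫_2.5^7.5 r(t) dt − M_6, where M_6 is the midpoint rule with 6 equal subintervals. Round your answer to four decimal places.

0.2894

Exact integral: ∫_2.5^7.5 r(t) dt ≈ 215.416667.
M_6 ≈ 215.127315.
Error ≈ 215.416667 − 215.127315 ≈ 0.2894.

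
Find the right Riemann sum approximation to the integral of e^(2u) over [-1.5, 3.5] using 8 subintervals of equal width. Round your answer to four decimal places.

Δu = (3.5 − (-1.5))/8 = 0.625.
Right endpoints: -0.875, -0.25, 0.375, 1, 1.625, 2.25, 2.875, 3.5.
f(-0.875) ≈ 0.1738, f(-0.25) ≈ 0.6065, f(0.375) ≈ 2.1170, f(1) ≈ 7.3891, f(1.625) ≈ 25.7903, f(2.25) ≈ 90.0171, f(2.875) ≈ 314.1907, f(3.5) ≈ 1096.6332.
Sum = Δu · [f(-0.875) + f(-0.25) + f(0.375) + ...].
Sum ≈ 960.5735.

960.5735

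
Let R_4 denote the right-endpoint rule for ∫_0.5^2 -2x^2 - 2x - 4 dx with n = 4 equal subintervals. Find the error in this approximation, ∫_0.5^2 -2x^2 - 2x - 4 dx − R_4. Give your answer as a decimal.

2.0390625

Exact integral: ∫_0.5^2 f(x) dx = -15.
R_4 = -17.0390625.
Error = -15 − (-17.0390625) = 2.0390625.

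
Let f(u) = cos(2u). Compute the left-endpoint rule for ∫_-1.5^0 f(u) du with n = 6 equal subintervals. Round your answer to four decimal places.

Δu = (0 − (-1.5))/6 = 0.25.
Left endpoints: -1.5, -1.25, -1, -0.75, -0.5, -0.25.
f(-1.5) ≈ -0.9900, f(-1.25) ≈ -0.8011, f(-1) ≈ -0.4161, f(-0.75) ≈ 0.0707, f(-0.5) ≈ 0.5403, f(-0.25) ≈ 0.8776.
Sum = Δu · [f(-1.5) + f(-1.25) + f(-1) + ...].
Sum ≈ -0.1797.

-0.1797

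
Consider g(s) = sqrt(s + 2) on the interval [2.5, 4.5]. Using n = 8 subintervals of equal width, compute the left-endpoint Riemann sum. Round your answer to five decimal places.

4.63018

Δs = (4.5 − 2.5)/8 = 0.25.
Left endpoints: 2.5, 2.75, 3, 3.25, 3.5, 3.75, 4, 4.25.
g(2.5) ≈ 2.12132, g(2.75) ≈ 2.17945, g(3) ≈ 2.23607, g(3.25) ≈ 2.29129, g(3.5) ≈ 2.34521, g(3.75) ≈ 2.39792, g(4) ≈ 2.44949, g(4.25) ≈ 2.50000.
Sum = Δs · [g(2.5) + g(2.75) + g(3) + ...].
Sum ≈ 4.63018.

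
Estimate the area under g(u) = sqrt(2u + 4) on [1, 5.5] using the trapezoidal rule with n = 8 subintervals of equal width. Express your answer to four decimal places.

Δu = (5.5 − 1)/8 = 0.5625.
g(1) ≈ 2.4495, g(1.5625) ≈ 2.6693, g(2.125) ≈ 2.8723, g(2.6875) ≈ 3.0619, g(3.25) ≈ 3.2404, g(3.8125) ≈ 3.4095, g(4.375) ≈ 3.5707, g(4.9375) ≈ 3.7249, g(5.5) ≈ 3.8730.
T_8 = (Δu/2)·[g(u_0) + 2g(u_1) + ... + 2g(u_{7}) + g(u_8)].
Sum ≈ 14.4620.

14.4620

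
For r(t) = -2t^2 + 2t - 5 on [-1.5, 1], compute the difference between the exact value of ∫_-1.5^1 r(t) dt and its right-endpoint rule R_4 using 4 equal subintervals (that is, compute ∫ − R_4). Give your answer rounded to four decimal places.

-2.0182

Exact integral: ∫_-1.5^1 r(t) dt ≈ -16.666667.
R_4 = -14.6484375.
Error ≈ -16.666667 − (-14.6484375) ≈ -2.0182.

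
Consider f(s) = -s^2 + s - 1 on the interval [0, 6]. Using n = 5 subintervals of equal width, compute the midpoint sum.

Δs = (6 − 0)/5 = 1.2.
Midpoints: 0.6, 1.8, 3, 4.2, 5.4.
f(0.6) = -0.76, f(1.8) = -2.44, f(3) = -7, f(4.2) = -14.44, f(5.4) = -24.76.
Sum = Δs · [f(0.6) + f(1.8) + f(3) + f(4.2) + f(5.4)].
Sum = -59.28.

-59.28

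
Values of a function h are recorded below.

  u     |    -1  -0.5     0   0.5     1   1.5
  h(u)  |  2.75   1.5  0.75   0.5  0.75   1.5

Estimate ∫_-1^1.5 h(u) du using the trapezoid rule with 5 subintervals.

2.8125

Δu = 0.5.
T_5 = (0.5/2)·[2.75 + 2·1.5 + 2·0.75 + 2·0.5 + 2·0.75 + 1.5] = 2.8125.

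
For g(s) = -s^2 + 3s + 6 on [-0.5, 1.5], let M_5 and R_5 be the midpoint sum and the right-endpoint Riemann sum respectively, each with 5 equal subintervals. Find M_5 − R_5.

M_5 = 13.86.
R_5 = 14.58.
M_5 − R_5 = -0.72.

-0.72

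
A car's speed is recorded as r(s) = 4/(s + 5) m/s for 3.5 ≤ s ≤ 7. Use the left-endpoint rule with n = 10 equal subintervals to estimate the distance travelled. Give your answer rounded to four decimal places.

Δs = (7 − 3.5)/10 = 0.35.
Left endpoints: 3.5, 3.85, 4.2, 4.55, 4.9, 5.25, 5.6, 5.95, 6.3, 6.65.
r(3.5) = 8/17, r(3.85) = 80/177, r(4.2) = 10/23, r(4.55) = 80/191, r(4.9) = 40/99, r(5.25) = 16/41, r(5.6) = 20/53, r(5.95) = 80/219, r(6.3) = 40/113, r(6.65) = 80/233.
Sum = Δs · [r(3.5) + r(3.85) + r(4.2) + ...].
Sum ≈ 1.4037.

1.4037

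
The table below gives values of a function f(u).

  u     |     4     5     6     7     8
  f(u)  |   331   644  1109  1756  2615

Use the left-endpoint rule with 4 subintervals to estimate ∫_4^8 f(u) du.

3840

Δu = 1.
Sum = 1·[331 + 644 + 1109 + 1756] = 3840.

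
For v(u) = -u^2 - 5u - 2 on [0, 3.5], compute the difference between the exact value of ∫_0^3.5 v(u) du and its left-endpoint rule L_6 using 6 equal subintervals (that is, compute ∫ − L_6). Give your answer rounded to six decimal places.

Exact integral: ∫_0^3.5 v(u) du ≈ -51.91666667.
L_6 ≈ -43.43807870.
Error ≈ -51.91666667 − (-43.43807870) ≈ -8.478588.

-8.478588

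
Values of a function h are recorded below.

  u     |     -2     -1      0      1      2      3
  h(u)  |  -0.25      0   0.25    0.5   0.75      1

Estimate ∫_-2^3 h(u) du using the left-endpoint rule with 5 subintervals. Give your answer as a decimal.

Δu = 1.
Sum = 1·[(-0.25) + 0 + 0.25 + 0.5 + 0.75] = 1.25.

1.25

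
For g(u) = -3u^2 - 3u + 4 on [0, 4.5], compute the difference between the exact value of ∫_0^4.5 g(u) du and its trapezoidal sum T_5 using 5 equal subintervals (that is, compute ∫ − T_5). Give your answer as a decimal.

Exact integral: ∫_0^4.5 g(u) du = -103.5.
T_5 = -105.3225.
Error = -103.5 − (-105.3225) = 1.8225.

1.8225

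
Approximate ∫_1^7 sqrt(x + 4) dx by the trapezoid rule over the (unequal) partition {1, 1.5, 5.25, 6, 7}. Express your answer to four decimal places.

Subinterval widths: 0.5, 3.75, 0.75, 1.
f(1) ≈ 2.2361, f(1.5) ≈ 2.3452, f(5.25) ≈ 3.0414, f(6) ≈ 3.1623, f(7) ≈ 3.3166.
On each subinterval the trapezoid contributes (Δx_i/2)·[f(x_{i-1}) + f(x_i)].
Sum ≈ 16.8110.

16.8110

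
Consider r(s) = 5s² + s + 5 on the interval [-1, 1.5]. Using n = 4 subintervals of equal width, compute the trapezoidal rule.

Δs = (1.5 − (-1))/4 = 0.625.
r(-1) = 9, r(-0.375) = 5.328125, r(0.25) = 5.5625, r(0.875) = 9.703125, r(1.5) = 17.75.
T_4 = (Δs/2)·[r(s_0) + 2r(s_1) + 2r(s_2) + 2r(s_3) + r(s_4)].
Sum = 21.23046875.

21.23046875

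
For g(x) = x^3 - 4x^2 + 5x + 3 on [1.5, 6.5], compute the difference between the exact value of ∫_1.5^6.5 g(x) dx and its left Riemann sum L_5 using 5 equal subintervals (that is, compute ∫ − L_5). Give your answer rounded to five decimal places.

Exact integral: ∫_1.5^6.5 g(x) dx ≈ 198.3333333.
L_5 = 136.875.
Error ≈ 198.3333333 − 136.875 ≈ 61.45833.

61.45833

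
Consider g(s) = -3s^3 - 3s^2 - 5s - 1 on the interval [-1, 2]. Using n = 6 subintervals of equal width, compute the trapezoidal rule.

-31.6875

Δs = (2 − (-1))/6 = 0.5.
g(-1) = 4, g(-0.5) = 1.125, g(0) = -1, g(0.5) = -4.625, g(1) = -12, g(1.5) = -25.375, g(2) = -47.
T_6 = (Δs/2)·[g(s_0) + 2g(s_1) + ... + 2g(s_{5}) + g(s_6)].
Sum = -31.6875.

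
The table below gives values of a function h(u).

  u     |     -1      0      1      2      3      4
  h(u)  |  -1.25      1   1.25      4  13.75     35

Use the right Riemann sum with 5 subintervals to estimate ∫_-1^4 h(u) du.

55

Δu = 1.
Sum = 1·[1 + 1.25 + 4 + 13.75 + 35] = 55.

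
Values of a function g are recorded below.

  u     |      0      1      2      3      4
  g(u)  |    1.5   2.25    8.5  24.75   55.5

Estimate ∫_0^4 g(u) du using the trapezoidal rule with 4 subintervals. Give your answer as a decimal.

Δu = 1.
T_4 = (1/2)·[1.5 + 2·2.25 + 2·8.5 + 2·24.75 + 55.5] = 64.

64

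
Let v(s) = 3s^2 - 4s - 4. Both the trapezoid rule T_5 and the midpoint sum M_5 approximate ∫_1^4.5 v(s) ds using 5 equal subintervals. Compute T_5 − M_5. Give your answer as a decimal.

T_5 = 38.4825.
M_5 = 37.19625.
T_5 − M_5 = 1.28625.

1.28625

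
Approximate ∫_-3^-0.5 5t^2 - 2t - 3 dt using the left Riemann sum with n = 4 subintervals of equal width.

62.08984375

Δt = (-0.5 − (-3))/4 = 0.625.
Left endpoints: -3, -2.375, -1.75, -1.125.
f(-3) = 48, f(-2.375) = 29.953125, f(-1.75) = 15.8125, f(-1.125) = 5.578125.
Sum = Δt · [f(-3) + f(-2.375) + f(-1.75) + f(-1.125)].
Sum = 62.08984375.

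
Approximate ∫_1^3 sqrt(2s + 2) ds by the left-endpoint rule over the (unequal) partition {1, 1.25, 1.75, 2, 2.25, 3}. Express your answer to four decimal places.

Subinterval widths: 0.25, 0.5, 0.25, 0.25, 0.75.
Left endpoints: 1, 1.25, 1.75, 2, 2.25.
f(1) ≈ 2.0000, f(1.25) ≈ 2.1213, f(1.75) ≈ 2.3452, f(2) ≈ 2.4495, f(2.25) ≈ 2.5495.
Sum = Σ Δs_i · f(s_i).
Sum ≈ 4.6715.

4.6715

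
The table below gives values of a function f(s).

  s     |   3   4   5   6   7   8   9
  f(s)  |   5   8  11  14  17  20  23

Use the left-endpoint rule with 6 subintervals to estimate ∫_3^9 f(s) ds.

75

Δs = 1.
Sum = 1·[5 + 8 + 11 + 14 + 17 + 20] = 75.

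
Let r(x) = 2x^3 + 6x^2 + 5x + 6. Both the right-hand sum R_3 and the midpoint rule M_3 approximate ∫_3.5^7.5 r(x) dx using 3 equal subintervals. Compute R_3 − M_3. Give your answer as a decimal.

R_3 ≈ 3139.8888889.
M_3 ≈ 2375.8888889.
R_3 − M_3 = 764.

764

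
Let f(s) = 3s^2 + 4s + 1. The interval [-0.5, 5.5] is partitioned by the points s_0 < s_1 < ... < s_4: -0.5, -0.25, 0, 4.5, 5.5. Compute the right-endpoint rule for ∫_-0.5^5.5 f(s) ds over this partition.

Subinterval widths: 0.25, 0.25, 4.5, 1.
Right endpoints: -0.25, 0, 4.5, 5.5.
f(-0.25) = 0.1875, f(0) = 1, f(4.5) = 79.75, f(5.5) = 113.75.
Sum = Σ Δs_i · f(s_i).
Sum = 472.921875.

472.921875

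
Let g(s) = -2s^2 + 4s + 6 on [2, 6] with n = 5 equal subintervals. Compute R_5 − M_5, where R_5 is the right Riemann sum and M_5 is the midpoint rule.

R_5 = -70.72.
M_5 = -50.24.
R_5 − M_5 = -20.48.

-20.48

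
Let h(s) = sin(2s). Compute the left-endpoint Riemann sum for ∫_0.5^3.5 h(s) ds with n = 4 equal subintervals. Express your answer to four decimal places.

Δs = (3.5 − 0.5)/4 = 0.75.
Left endpoints: 0.5, 1.25, 2, 2.75.
h(0.5) ≈ 0.8415, h(1.25) ≈ 0.5985, h(2) ≈ -0.7568, h(2.75) ≈ -0.7055.
Sum = Δs · [h(0.5) + h(1.25) + h(2) + h(2.75)].
Sum ≈ -0.0168.

-0.0168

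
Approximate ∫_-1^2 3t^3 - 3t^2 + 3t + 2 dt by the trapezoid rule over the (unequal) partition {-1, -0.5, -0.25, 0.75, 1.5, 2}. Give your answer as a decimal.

Subinterval widths: 0.5, 0.25, 1, 0.75, 0.5.
f(-1) = -7, f(-0.5) = -0.625, f(-0.25) = 1.015625, f(0.75) = 3.828125, f(1.5) = 9.875, f(2) = 20.
On each subinterval the trapezoid contributes (Δt_i/2)·[f(t_{i-1}) + f(t_i)].
Sum = 13.171875.

13.171875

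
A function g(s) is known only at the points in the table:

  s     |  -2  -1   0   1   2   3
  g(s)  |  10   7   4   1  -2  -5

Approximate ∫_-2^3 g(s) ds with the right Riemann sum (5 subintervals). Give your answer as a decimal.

5

Δs = 1.
Sum = 1·[7 + 4 + 1 + (-2) + (-5)] = 5.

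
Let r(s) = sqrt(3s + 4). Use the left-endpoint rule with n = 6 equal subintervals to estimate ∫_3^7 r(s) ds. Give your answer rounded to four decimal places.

Δs = (7 − 3)/6 = 2/3.
Left endpoints: 3, 11/3, 13/3, 5, 17/3, 19/3.
r(3) ≈ 3.6056, r(11/3) ≈ 3.8730, r(13/3) ≈ 4.1231, r(5) ≈ 4.3589, r(17/3) ≈ 4.5826, r(19/3) ≈ 4.7958.
Sum = Δs · [r(3) + r(11/3) + r(13/3) + ...].
Sum ≈ 16.8926.

16.8926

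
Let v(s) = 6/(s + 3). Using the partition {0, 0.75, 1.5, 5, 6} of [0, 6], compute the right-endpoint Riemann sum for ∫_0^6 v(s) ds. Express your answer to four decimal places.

Subinterval widths: 0.75, 0.75, 3.5, 1.
Right endpoints: 0.75, 1.5, 5, 6.
v(0.75) = 1.6, v(1.5) = 4/3, v(5) = 0.75, v(6) = 2/3.
Sum = Σ Δs_i · v(s_i).
Sum ≈ 5.4917.

5.4917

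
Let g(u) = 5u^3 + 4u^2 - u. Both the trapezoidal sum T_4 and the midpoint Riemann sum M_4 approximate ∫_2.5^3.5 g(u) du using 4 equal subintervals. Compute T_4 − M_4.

T_4 = 172.59375.
M_4 = 171.828125.
T_4 − M_4 = 0.765625.

0.765625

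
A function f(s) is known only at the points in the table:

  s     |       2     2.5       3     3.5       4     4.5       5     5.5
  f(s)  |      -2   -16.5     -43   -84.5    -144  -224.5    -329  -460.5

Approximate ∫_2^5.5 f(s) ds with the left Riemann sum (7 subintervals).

-421.75

Δs = 0.5.
Sum = 0.5·[(-2) + (-16.5) + (-43) + (-84.5) + (-144) + (-224.5) + (-329)] = -421.75.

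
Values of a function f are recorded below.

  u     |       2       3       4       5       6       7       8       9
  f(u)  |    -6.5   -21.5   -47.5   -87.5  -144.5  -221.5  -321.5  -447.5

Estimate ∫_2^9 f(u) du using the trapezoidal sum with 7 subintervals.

Δu = 1.
T_7 = (1/2)·[(-6.5) + 2·(-21.5) + 2·(-47.5) + 2·(-87.5) + 2·(-144.5) + 2·(-221.5) + 2·(-321.5) + (-447.5)] = -1071.

-1071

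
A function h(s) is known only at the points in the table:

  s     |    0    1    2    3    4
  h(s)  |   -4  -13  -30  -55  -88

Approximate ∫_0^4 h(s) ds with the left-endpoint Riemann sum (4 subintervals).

-102

Δs = 1.
Sum = 1·[(-4) + (-13) + (-30) + (-55)] = -102.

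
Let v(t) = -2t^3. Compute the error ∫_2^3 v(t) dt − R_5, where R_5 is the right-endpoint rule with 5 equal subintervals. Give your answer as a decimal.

Exact integral: ∫_2^3 v(t) dt = -32.5.
R_5 = -36.4.
Error = -32.5 − (-36.4) = 3.9.

3.9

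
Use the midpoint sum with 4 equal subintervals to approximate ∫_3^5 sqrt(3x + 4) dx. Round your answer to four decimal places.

7.9890

Δx = (5 − 3)/4 = 0.5.
Midpoints: 3.25, 3.75, 4.25, 4.75.
f(3.25) ≈ 3.7081, f(3.75) ≈ 3.9051, f(4.25) ≈ 4.0927, f(4.75) ≈ 4.2720.
Sum = Δx · [f(3.25) + f(3.75) + f(4.25) + f(4.75)].
Sum ≈ 7.9890.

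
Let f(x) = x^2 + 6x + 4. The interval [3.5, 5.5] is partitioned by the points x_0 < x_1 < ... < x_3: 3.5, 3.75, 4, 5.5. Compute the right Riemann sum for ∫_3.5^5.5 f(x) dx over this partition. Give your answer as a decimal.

122.015625

Subinterval widths: 0.25, 0.25, 1.5.
Right endpoints: 3.75, 4, 5.5.
f(3.75) = 40.5625, f(4) = 44, f(5.5) = 67.25.
Sum = Σ Δx_i · f(x_i).
Sum = 122.015625.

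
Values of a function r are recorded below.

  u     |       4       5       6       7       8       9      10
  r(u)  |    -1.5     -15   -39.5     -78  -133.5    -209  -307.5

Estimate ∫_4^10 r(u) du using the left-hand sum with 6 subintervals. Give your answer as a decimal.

Δu = 1.
Sum = 1·[(-1.5) + (-15) + (-39.5) + (-78) + (-133.5) + (-209)] = -476.5.

-476.5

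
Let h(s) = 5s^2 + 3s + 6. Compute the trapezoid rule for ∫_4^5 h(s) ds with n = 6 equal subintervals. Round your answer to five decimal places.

Δs = (5 − 4)/6 = 1/6.
h(4) = 98, h(25/6) = 3791/36, h(13/3) = 1016/9, h(4.5) = 120.75, h(14/3) = 1160/9, h(29/6) = 4943/36, h(5) = 146.
T_6 = (Δs/2)·[h(s_0) + 2h(s_1) + ... + 2h(s_{5}) + h(s_6)].
Sum ≈ 121.18981.

121.18981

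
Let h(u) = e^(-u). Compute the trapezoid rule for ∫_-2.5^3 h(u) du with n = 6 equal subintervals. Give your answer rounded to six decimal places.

12.970612

Δu = (3 − (-2.5))/6 = 11/12.
h(-2.5) ≈ 12.182494, h(-19/12) ≈ 4.871166, h(-2/3) ≈ 1.947734, h(0.25) ≈ 0.778801, h(7/6) ≈ 0.311403, h(25/12) ≈ 0.124514, h(3) ≈ 0.049787.
T_6 = (Δu/2)·[h(u_0) + 2h(u_1) + ... + 2h(u_{5}) + h(u_6)].
Sum ≈ 12.970612.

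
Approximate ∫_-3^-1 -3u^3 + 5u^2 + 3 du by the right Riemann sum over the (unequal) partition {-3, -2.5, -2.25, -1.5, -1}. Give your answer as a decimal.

79.96484375

Subinterval widths: 0.5, 0.25, 0.75, 0.5.
Right endpoints: -2.5, -2.25, -1.5, -1.
f(-2.5) = 81.125, f(-2.25) = 62.484375, f(-1.5) = 24.375, f(-1) = 11.
Sum = Σ Δu_i · f(u_i).
Sum = 79.96484375.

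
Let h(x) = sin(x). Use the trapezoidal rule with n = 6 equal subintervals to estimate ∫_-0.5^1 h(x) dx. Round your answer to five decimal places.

Δx = (1 − (-0.5))/6 = 0.25.
h(-0.5) ≈ -0.47943, h(-0.25) ≈ -0.24740, h(0) ≈ 0.00000, h(0.25) ≈ 0.24740, h(0.5) ≈ 0.47943, h(0.75) ≈ 0.68164, h(1) ≈ 0.84147.
T_6 = (Δx/2)·[h(x_0) + 2h(x_1) + ... + 2h(x_{5}) + h(x_6)].
Sum ≈ 0.33552.

0.33552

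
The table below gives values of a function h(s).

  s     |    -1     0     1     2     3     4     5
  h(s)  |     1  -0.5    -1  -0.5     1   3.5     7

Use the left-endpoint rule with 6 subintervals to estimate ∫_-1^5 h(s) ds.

Δs = 1.
Sum = 1·[1 + (-0.5) + (-1) + (-0.5) + 1 + 3.5] = 3.5.

3.5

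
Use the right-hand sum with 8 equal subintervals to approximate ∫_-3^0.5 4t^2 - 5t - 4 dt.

Δt = (0.5 − (-3))/8 = 0.4375.
Right endpoints: -2.5625, -2.125, -1.6875, -1.25, -0.8125, -0.375, 0.0625, 0.5.
f(-2.5625) = 35.078125, f(-2.125) = 24.6875, f(-1.6875) = 15.828125, f(-1.25) = 8.5, f(-0.8125) = 2.703125, f(-0.375) = -1.5625, f(0.0625) = -4.296875, f(0.5) = -5.5.
Sum = Δt · [f(-2.5625) + f(-2.125) + f(-1.6875) + ...].
Sum = 33.00390625.

33.00390625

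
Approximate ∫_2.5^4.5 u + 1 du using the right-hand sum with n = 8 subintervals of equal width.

9.25

Δu = (4.5 − 2.5)/8 = 0.25.
Right endpoints: 2.75, 3, 3.25, 3.5, 3.75, 4, 4.25, 4.5.
f(2.75) = 3.75, f(3) = 4, f(3.25) = 4.25, f(3.5) = 4.5, f(3.75) = 4.75, f(4) = 5, f(4.25) = 5.25, f(4.5) = 5.5.
Sum = Δu · [f(2.75) + f(3) + f(3.25) + ...].
Sum = 9.25.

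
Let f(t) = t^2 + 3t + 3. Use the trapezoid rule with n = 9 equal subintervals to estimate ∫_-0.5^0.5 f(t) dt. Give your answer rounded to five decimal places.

Δt = (0.5 − (-0.5))/9 = 1/9.
f(-0.5) = 1.75, f(-7/18) = 643/324, f(-5/18) = 727/324, f(-1/6) = 91/36, f(-1/18) = 919/324, f(1/18) = 1027/324, f(1/6) = 127/36, f(5/18) = 1267/324, f(7/18) = 1399/324, f(0.5) = 4.75.
T_9 = (Δt/2)·[f(t_0) + 2f(t_1) + ... + 2f(t_{8}) + f(t_9)].
Sum ≈ 3.08539.

3.08539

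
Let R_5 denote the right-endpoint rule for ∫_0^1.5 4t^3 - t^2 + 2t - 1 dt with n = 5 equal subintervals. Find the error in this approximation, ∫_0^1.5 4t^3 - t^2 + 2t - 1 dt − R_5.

Exact integral: ∫_0^1.5 f(t) dt = 4.6875.
R_5 = 7.005.
Error = 4.6875 − 7.005 = -2.3175.

-2.3175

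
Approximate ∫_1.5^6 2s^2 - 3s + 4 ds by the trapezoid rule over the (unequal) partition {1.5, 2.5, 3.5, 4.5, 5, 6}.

110.5

Subinterval widths: 1, 1, 1, 0.5, 1.
f(1.5) = 4, f(2.5) = 9, f(3.5) = 18, f(4.5) = 31, f(5) = 39, f(6) = 58.
On each subinterval the trapezoid contributes (Δs_i/2)·[f(s_{i-1}) + f(s_i)].
Sum = 110.5.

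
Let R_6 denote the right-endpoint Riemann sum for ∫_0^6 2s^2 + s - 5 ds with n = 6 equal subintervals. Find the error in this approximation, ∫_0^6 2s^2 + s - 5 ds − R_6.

-41

Exact integral: ∫_0^6 f(s) ds = 132.
R_6 = 173.
Error = 132 − 173 = -41.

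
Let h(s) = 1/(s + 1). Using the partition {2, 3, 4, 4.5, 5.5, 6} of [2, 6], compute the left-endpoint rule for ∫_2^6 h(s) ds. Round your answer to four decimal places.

0.9421

Subinterval widths: 1, 1, 0.5, 1, 0.5.
Left endpoints: 2, 3, 4, 4.5, 5.5.
h(2) = 1/3, h(3) = 0.25, h(4) = 0.2, h(4.5) = 2/11, h(5.5) = 2/13.
Sum = Σ Δs_i · h(s_i).
Sum ≈ 0.9421.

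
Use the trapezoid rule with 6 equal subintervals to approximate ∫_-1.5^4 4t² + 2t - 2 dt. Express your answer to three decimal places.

Δt = (4 − (-1.5))/6 = 11/12.
f(-1.5) = 4, f(-7/12) = -65/36, f(1/3) = -8/9, f(1.25) = 6.75, f(13/6) = 190/9, f(37/12) = 1519/36, f(4) = 70.
T_6 = (Δt/2)·[f(t_0) + 2f(t_1) + ... + 2f(t_{5}) + f(t_6)].
Sum ≈ 95.664.

95.664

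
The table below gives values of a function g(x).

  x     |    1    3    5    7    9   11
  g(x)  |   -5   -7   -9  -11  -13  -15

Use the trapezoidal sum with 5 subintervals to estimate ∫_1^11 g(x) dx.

-100

Δx = 2.
T_5 = (2/2)·[(-5) + 2·(-7) + 2·(-9) + 2·(-11) + 2·(-13) + (-15)] = -100.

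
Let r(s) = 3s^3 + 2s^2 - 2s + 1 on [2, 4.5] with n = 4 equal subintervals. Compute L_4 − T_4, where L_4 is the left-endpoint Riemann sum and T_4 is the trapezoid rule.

L_4 ≈ 255.7763672.
T_4 ≈ 342.2998047.
L_4 − T_4 = -86.5234375.

-86.5234375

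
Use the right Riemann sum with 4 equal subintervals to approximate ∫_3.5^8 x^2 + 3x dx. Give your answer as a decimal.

271.65234375

Δx = (8 − 3.5)/4 = 1.125.
Right endpoints: 4.625, 5.75, 6.875, 8.
f(4.625) = 35.265625, f(5.75) = 50.3125, f(6.875) = 67.890625, f(8) = 88.
Sum = Δx · [f(4.625) + f(5.75) + f(6.875) + f(8)].
Sum = 271.65234375.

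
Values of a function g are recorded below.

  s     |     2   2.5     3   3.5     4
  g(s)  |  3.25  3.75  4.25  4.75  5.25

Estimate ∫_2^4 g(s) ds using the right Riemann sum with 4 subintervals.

Δs = 0.5.
Sum = 0.5·[3.75 + 4.25 + 4.75 + 5.25] = 9.

9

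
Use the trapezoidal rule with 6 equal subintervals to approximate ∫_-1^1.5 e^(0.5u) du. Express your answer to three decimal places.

3.032

Δu = (1.5 − (-1))/6 = 5/12.
f(-1) ≈ 0.607, f(-7/12) ≈ 0.747, f(-1/6) ≈ 0.920, f(0.25) ≈ 1.133, f(2/3) ≈ 1.396, f(13/12) ≈ 1.719, f(1.5) ≈ 2.117.
T_6 = (Δu/2)·[f(u_0) + 2f(u_1) + ... + 2f(u_{5}) + f(u_6)].
Sum ≈ 3.032.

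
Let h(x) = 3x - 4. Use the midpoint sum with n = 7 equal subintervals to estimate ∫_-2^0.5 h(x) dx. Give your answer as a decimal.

-15.625

Δx = (0.5 − (-2))/7 = 5/14.
Midpoints: -51/28, -41/28, -31/28, -0.75, -11/28, -1/28, 9/28.
h(-51/28) = -265/28, h(-41/28) = -235/28, h(-31/28) = -205/28, h(-0.75) = -6.25, h(-11/28) = -145/28, h(-1/28) = -115/28, h(9/28) = -85/28.
Sum = Δx · [h(-51/28) + h(-41/28) + h(-31/28) + ...].
Sum = -15.625.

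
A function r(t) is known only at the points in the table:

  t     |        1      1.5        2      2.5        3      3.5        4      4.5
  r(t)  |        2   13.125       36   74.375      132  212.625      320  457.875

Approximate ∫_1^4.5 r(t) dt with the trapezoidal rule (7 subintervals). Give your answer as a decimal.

509.03125

Δt = 0.5.
T_7 = (0.5/2)·[2 + 2·13.125 + 2·36 + 2·74.375 + 2·132 + 2·212.625 + 2·320 + 457.875] = 509.03125.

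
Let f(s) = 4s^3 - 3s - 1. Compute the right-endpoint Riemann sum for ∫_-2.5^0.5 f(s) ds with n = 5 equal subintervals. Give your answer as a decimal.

Δs = (0.5 − (-2.5))/5 = 0.6.
Right endpoints: -1.9, -1.3, -0.7, -0.1, 0.5.
f(-1.9) = -22.736, f(-1.3) = -5.888, f(-0.7) = -0.272, f(-0.1) = -0.704, f(0.5) = -2.
Sum = Δs · [f(-1.9) + f(-1.3) + f(-0.7) + f(-0.1) + f(0.5)].
Sum = -18.96.

-18.96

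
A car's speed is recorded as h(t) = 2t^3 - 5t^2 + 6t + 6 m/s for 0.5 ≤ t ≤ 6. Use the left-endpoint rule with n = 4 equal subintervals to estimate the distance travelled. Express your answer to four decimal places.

Δt = (6 − 0.5)/4 = 1.375.
Left endpoints: 0.5, 1.875, 3.25, 4.625.
h(0.5) = 8, h(1.875) = 12.85546875, h(3.25) = 41.34375, h(4.625) = 124.66015625.
Sum = Δt · [h(0.5) + h(1.875) + h(3.25) + h(4.625)].
Sum ≈ 256.9316.

256.9316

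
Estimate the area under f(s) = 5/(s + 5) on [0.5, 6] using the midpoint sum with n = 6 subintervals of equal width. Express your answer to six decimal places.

3.461422

Δs = (6 − 0.5)/6 = 11/12.
Midpoints: 23/24, 1.875, 67/24, 89/24, 4.625, 133/24.
f(23/24) = 120/143, f(1.875) = 8/11, f(67/24) = 120/187, f(89/24) = 120/209, f(4.625) = 40/77, f(133/24) = 120/253.
Sum = Δs · [f(23/24) + f(1.875) + f(67/24) + ...].
Sum ≈ 3.461422.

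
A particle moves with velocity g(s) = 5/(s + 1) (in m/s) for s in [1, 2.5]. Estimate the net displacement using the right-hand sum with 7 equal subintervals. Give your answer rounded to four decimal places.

2.6865

Δs = (2.5 − 1)/7 = 3/14.
Right endpoints: 17/14, 10/7, 23/14, 13/7, 29/14, 16/7, 2.5.
g(17/14) = 70/31, g(10/7) = 35/17, g(23/14) = 70/37, g(13/7) = 1.75, g(29/14) = 70/43, g(16/7) = 35/23, g(2.5) = 10/7.
Sum = Δs · [g(17/14) + g(10/7) + g(23/14) + ...].
Sum ≈ 2.6865.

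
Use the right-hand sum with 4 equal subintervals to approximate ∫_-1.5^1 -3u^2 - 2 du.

-8.69140625

Δu = (1 − (-1.5))/4 = 0.625.
Right endpoints: -0.875, -0.25, 0.375, 1.
f(-0.875) = -4.296875, f(-0.25) = -2.1875, f(0.375) = -2.421875, f(1) = -5.
Sum = Δu · [f(-0.875) + f(-0.25) + f(0.375) + f(1)].
Sum = -8.69140625.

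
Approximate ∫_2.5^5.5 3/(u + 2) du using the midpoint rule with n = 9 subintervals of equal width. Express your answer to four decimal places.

1.5320

Δu = (5.5 − 2.5)/9 = 1/3.
Midpoints: 8/3, 3, 10/3, 11/3, 4, 13/3, 14/3, 5, 16/3.
f(8/3) = 9/14, f(3) = 0.6, f(10/3) = 0.5625, f(11/3) = 9/17, f(4) = 0.5, f(13/3) = 9/19, f(14/3) = 0.45, f(5) = 3/7, f(16/3) = 9/22.
Sum = Δu · [f(8/3) + f(3) + f(10/3) + ...].
Sum ≈ 1.5320.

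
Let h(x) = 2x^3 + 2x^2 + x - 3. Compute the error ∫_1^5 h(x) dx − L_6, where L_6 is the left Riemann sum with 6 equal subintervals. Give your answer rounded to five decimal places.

Exact integral: ∫_1^5 h(x) dx ≈ 394.6666667.
L_6 ≈ 300.5925926.
Error ≈ 394.6666667 − 300.5925926 ≈ 94.07407.

94.07407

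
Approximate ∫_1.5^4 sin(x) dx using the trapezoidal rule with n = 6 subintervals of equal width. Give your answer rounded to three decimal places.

0.714

Δx = (4 − 1.5)/6 = 5/12.
f(1.5) ≈ 0.997, f(23/12) ≈ 0.941, f(7/3) ≈ 0.723, f(2.75) ≈ 0.382, f(19/6) ≈ -0.025, f(43/12) ≈ -0.428, f(4) ≈ -0.757.
T_6 = (Δx/2)·[f(x_0) + 2f(x_1) + ... + 2f(x_{5}) + f(x_6)].
Sum ≈ 0.714.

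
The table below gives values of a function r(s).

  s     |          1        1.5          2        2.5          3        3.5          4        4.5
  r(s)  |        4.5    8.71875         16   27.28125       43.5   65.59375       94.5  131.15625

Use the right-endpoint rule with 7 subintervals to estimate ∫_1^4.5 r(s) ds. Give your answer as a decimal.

193.375

Δs = 0.5.
Sum = 0.5·[8.71875 + 16 + 27.28125 + 43.5 + 65.59375 + 94.5 + 131.15625] = 193.375.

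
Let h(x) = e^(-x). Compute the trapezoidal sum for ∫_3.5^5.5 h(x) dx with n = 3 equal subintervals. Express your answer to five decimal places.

0.02707

Δx = (5.5 − 3.5)/3 = 2/3.
h(3.5) ≈ 0.03020, h(25/6) ≈ 0.01550, h(29/6) ≈ 0.00796, h(5.5) ≈ 0.00409.
T_3 = (Δx/2)·[h(x_0) + 2h(x_1) + 2h(x_2) + h(x_3)].
Sum ≈ 0.02707.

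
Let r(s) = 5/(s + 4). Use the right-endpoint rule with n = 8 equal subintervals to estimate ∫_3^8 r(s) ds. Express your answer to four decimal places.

Δs = (8 − 3)/8 = 0.625.
Right endpoints: 3.625, 4.25, 4.875, 5.5, 6.125, 6.75, 7.375, 8.
r(3.625) = 40/61, r(4.25) = 20/33, r(4.875) = 40/71, r(5.5) = 10/19, r(6.125) = 40/81, r(6.75) = 20/43, r(7.375) = 40/91, r(8) = 5/12.
Sum = Δs · [r(3.625) + r(4.25) + r(4.875) + ...].
Sum ≈ 2.6042.

2.6042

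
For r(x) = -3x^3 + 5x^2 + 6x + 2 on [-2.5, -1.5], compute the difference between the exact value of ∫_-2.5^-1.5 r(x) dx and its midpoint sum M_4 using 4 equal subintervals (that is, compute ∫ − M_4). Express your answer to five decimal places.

0.11979

Exact integral: ∫_-2.5^-1.5 r(x) dx ≈ 35.9166667.
M_4 = 35.796875.
Error ≈ 35.9166667 − 35.796875 ≈ 0.11979.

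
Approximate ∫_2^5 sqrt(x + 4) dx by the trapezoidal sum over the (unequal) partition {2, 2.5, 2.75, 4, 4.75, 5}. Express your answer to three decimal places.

Subinterval widths: 0.5, 0.25, 1.25, 0.75, 0.25.
f(2) ≈ 2.449, f(2.5) ≈ 2.550, f(2.75) ≈ 2.598, f(4) ≈ 2.828, f(4.75) ≈ 2.958, f(5) ≈ 3.000.
On each subinterval the trapezoid contributes (Δx_i/2)·[f(x_{i-1}) + f(x_i)].
Sum ≈ 8.199.

8.199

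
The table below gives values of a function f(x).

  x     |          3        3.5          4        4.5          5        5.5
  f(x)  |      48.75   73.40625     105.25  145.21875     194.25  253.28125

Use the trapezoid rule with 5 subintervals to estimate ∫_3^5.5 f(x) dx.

Δx = 0.5.
T_5 = (0.5/2)·[48.75 + 2·73.40625 + 2·105.25 + 2·145.21875 + 2·194.25 + 253.28125] = 334.5703125.

334.5703125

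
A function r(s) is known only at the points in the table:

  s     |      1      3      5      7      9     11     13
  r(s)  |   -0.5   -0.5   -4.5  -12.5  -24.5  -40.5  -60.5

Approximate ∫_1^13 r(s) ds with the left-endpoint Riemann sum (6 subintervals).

-166

Δs = 2.
Sum = 2·[(-0.5) + (-0.5) + (-4.5) + (-12.5) + (-24.5) + (-40.5)] = -166.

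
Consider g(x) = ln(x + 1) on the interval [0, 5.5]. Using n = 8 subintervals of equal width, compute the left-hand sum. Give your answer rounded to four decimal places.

Δx = (5.5 − 0)/8 = 0.6875.
Left endpoints: 0, 0.6875, 1.375, 2.0625, 2.75, 3.4375, 4.125, 4.8125.
g(0) ≈ 0.0000, g(0.6875) ≈ 0.5232, g(1.375) ≈ 0.8650, g(2.0625) ≈ 1.1192, g(2.75) ≈ 1.3218, g(3.4375) ≈ 1.4901, g(4.125) ≈ 1.6341, g(4.8125) ≈ 1.7600.
Sum = Δx · [g(0) + g(0.6875) + g(1.375) + ...].
Sum ≈ 5.9905.

5.9905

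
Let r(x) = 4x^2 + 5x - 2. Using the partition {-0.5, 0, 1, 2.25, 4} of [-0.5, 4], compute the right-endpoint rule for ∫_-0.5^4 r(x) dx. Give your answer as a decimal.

Subinterval widths: 0.5, 1, 1.25, 1.75.
Right endpoints: 0, 1, 2.25, 4.
r(0) = -2, r(1) = 7, r(2.25) = 29.5, r(4) = 82.
Sum = Σ Δx_i · r(x_i).
Sum = 186.375.

186.375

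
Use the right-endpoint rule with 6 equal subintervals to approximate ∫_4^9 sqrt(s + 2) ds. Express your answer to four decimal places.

Δs = (9 − 4)/6 = 5/6.
Right endpoints: 29/6, 17/3, 6.5, 22/3, 49/6, 9.
f(29/6) ≈ 2.6141, f(17/3) ≈ 2.7689, f(6.5) ≈ 2.9155, f(22/3) ≈ 3.0551, f(49/6) ≈ 3.1885, f(9) ≈ 3.3166.
Sum = Δs · [f(29/6) + f(17/3) + f(6.5) + ...].
Sum ≈ 14.8822.

14.8822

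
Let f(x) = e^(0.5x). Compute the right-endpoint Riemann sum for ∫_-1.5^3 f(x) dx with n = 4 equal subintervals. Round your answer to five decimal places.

Δx = (3 − (-1.5))/4 = 1.125.
Right endpoints: -0.375, 0.75, 1.875, 3.
f(-0.375) ≈ 0.82903, f(0.75) ≈ 1.45499, f(1.875) ≈ 2.55359, f(3) ≈ 4.48169.
Sum = Δx · [f(-0.375) + f(0.75) + f(1.875) + f(3)].
Sum ≈ 10.48421.

10.48421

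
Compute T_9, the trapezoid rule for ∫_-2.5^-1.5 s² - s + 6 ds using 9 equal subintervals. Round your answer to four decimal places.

Δs = (-1.5 − (-2.5))/9 = 1/9.
f(-2.5) = 14.75, f(-43/18) = 4567/324, f(-41/18) = 4363/324, f(-13/6) = 463/36, f(-37/18) = 3979/324, f(-35/18) = 3799/324, f(-11/6) = 403/36, f(-31/18) = 3463/324, f(-29/18) = 3307/324, f(-1.5) = 9.75.
T_9 = (Δs/2)·[f(s_0) + 2f(s_1) + ... + 2f(s_{8}) + f(s_9)].
Sum ≈ 12.0854.

12.0854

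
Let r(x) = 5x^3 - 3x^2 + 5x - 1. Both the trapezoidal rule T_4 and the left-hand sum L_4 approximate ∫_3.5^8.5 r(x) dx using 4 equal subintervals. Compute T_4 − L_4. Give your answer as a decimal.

1688.28125

T_4 = 6024.53125.
L_4 = 4336.25.
T_4 − L_4 = 1688.28125.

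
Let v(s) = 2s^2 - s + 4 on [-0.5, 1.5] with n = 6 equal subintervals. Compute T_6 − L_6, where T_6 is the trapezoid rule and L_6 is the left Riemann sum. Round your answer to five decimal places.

0.33333

T_6 ≈ 9.4074074.
L_6 ≈ 9.0740741.
T_6 − L_6 ≈ 0.33333.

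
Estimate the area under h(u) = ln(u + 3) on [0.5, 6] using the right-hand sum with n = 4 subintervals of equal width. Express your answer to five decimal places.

Δu = (6 − 0.5)/4 = 1.375.
Right endpoints: 1.875, 3.25, 4.625, 6.
h(1.875) ≈ 1.58412, h(3.25) ≈ 1.83258, h(4.625) ≈ 2.03143, h(6) ≈ 2.19722.
Sum = Δu · [h(1.875) + h(3.25) + h(4.625) + h(6)].
Sum ≈ 10.51237.

10.51237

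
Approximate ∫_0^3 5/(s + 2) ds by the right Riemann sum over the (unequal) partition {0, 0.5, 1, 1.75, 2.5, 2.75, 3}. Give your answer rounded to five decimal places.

4.17982

Subinterval widths: 0.5, 0.5, 0.75, 0.75, 0.25, 0.25.
Right endpoints: 0.5, 1, 1.75, 2.5, 2.75, 3.
f(0.5) = 2, f(1) = 5/3, f(1.75) = 4/3, f(2.5) = 10/9, f(2.75) = 20/19, f(3) = 1.
Sum = Σ Δs_i · f(s_i).
Sum ≈ 4.17982.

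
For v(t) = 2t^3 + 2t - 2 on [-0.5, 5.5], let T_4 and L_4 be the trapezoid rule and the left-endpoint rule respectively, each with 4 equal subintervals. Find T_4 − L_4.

258.75

T_4 = 509.25.
L_4 = 250.5.
T_4 − L_4 = 258.75.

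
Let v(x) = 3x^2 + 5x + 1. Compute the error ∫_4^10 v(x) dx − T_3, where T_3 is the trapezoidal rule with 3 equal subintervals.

Exact integral: ∫_4^10 v(x) dx = 1152.
T_3 = 1164.
Error = 1152 − 1164 = -12.

-12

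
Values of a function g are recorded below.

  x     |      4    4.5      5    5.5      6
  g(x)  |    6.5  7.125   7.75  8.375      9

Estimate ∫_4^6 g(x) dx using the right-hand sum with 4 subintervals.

16.125

Δx = 0.5.
Sum = 0.5·[7.125 + 7.75 + 8.375 + 9] = 16.125.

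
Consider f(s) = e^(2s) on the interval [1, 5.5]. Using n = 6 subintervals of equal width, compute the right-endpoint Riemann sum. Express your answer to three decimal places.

57796.123

Δs = (5.5 − 1)/6 = 0.75.
Right endpoints: 1.75, 2.5, 3.25, 4, 4.75, 5.5.
f(1.75) ≈ 33.115, f(2.5) ≈ 148.413, f(3.25) ≈ 665.142, f(4) ≈ 2980.958, f(4.75) ≈ 13359.727, f(5.5) ≈ 59874.142.
Sum = Δs · [f(1.75) + f(2.5) + f(3.25) + ...].
Sum ≈ 57796.123.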